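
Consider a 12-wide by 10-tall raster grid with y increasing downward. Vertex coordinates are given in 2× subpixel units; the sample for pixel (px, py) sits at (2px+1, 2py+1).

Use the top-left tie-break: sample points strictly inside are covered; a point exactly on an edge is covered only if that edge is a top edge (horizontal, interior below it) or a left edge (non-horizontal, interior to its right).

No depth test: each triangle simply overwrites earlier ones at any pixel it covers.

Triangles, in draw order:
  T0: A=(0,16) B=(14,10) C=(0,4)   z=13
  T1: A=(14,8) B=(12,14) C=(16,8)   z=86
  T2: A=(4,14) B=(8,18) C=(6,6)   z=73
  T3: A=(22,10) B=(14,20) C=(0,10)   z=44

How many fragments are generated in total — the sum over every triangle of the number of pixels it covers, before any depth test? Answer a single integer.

T0:
  2·area = 168  (B↔C swapped to make it positive)
  edge (0, 16)→(0, 4): d=(0,-12) top-left  bias=+0
  edge (0, 4)→(14, 10): d=(14,6) right/bottom  bias=-1
  edge (14, 10)→(0, 16): d=(-14,6) right/bottom  bias=-1
    (0,2)@(1, 5): e=[12,8,148] → █
    (1,2)@(3, 5): e=[36,-4,136] → ·
    (0,3)@(1, 7): e=[12,36,120] → █
    (1,3)@(3, 7): e=[36,24,108] → █
    (2,3)@(5, 7): e=[60,12,96] → █
    (3,3)@(7, 7): e=[84,0,84] → ·  [on edge]
    (10,3)@(21, 7): e=[252,-84,0] → ·  [on edge]
    (0,4)@(1, 9): e=[12,64,92] → █
    (3,4)@(7, 9): e=[84,28,56] → █
    (4,4)@(9, 9): e=[108,16,44] → █
    (5,4)@(11, 9): e=[132,4,32] → █
    (6,4)@(13, 9): e=[156,-8,20] → ·
    (3,6)@(7, 13): e=[84,84,0] → ·  [on edge]
    (10,6)@(21, 13): e=[252,0,-84] → ·  [on edge]
  covered (20 px):
    · · · · · · · · · · · ·
    · · · · · · · · · · · ·
    █ · · · · · · · · · · ·
    █ █ █ · · · · · · · · ·
    █ █ █ █ █ █ · · · · · ·
    █ █ █ █ █ █ · · · · · ·
    █ █ █ · · · · · · · · ·
    █ · · · · · · · · · · ·
    · · · · · · · · · · · ·
    · · · · · · · · · · · ·
T1:
  2·area = 12  (B↔C swapped to make it positive)
  edge (14, 8)→(16, 8): d=(2,0) top-left  bias=+0
  edge (16, 8)→(12, 14): d=(-4,6) right/bottom  bias=-1
  edge (12, 14)→(14, 8): d=(2,-6) top-left  bias=+0
    (7,2)@(15, 5): e=[-6,18,0] → ·  [on edge]
    (7,4)@(15, 9): e=[2,2,8] → █
    (8,4)@(17, 9): e=[2,-10,20] → ·
    (6,5)@(13, 11): e=[6,6,0] → █  [on edge]
    (7,5)@(15, 11): e=[6,-6,12] → ·
    (6,6)@(13, 13): e=[10,-2,4] → ·
    (5,8)@(11, 17): e=[18,-6,0] → ·  [on edge]
  covered (2 px):
    · · · · · · · · · · · ·
    · · · · · · · · · · · ·
    · · · · · · · · · · · ·
    · · · · · · · · · · · ·
    · · · · · · · █ · · · ·
    · · · · · · █ · · · · ·
    · · · · · · · · · · · ·
    · · · · · · · · · · · ·
    · · · · · · · · · · · ·
    · · · · · · · · · · · ·
T2:
  2·area = 40  (B↔C swapped to make it positive)
  edge (4, 14)→(6, 6): d=(2,-8) top-left  bias=+0
  edge (6, 6)→(8, 18): d=(2,12) right/bottom  bias=-1
  edge (8, 18)→(4, 14): d=(-4,-4) top-left  bias=+0
    (0,5)@(1, 11): e=[-30,70,0] → ·  [on edge]
    (2,5)@(5, 11): e=[2,22,16] → █
    (3,5)@(7, 11): e=[18,-2,24] → ·
    (1,6)@(3, 13): e=[-10,50,0] → ·  [on edge]
    (2,6)@(5, 13): e=[6,26,8] → █
    (3,6)@(7, 13): e=[22,2,16] → █
    (4,6)@(9, 13): e=[38,-22,24] → ·
    (2,7)@(5, 15): e=[10,30,0] → █  [on edge]
    (4,7)@(9, 15): e=[42,-18,16] → ·
    (2,8)@(5, 17): e=[14,34,-8] → ·
    (3,8)@(7, 17): e=[30,10,0] → █  [on edge]
    (4,8)@(9, 17): e=[46,-14,8] → ·
    (4,9)@(9, 19): e=[50,-10,0] → ·  [on edge]
  covered (6 px):
    · · · · · · · · · · · ·
    · · · · · · · · · · · ·
    · · · · · · · · · · · ·
    · · · · · · · · · · · ·
    · · · · · · · · · · · ·
    · · █ · · · · · · · · ·
    · · █ █ · · · · · · · ·
    · · █ █ · · · · · · · ·
    · · · █ · · · · · · · ·
    · · · · · · · · · · · ·
T3:
  2·area = 220
  edge (22, 10)→(14, 20): d=(-8,10) right/bottom  bias=-1
  edge (14, 20)→(0, 10): d=(-14,-10) top-left  bias=+0
  edge (0, 10)→(22, 10): d=(22,0) top-left  bias=+0
    (1,5)@(3, 11): e=[182,16,22] → █
    (2,5)@(5, 11): e=[162,36,22] → █
    (3,5)@(7, 11): e=[142,56,22] → █
    (4,5)@(9, 11): e=[122,76,22] → █
    (5,5)@(11, 11): e=[102,96,22] → █
    (6,5)@(13, 11): e=[82,116,22] → █
    (7,5)@(15, 11): e=[62,136,22] → █
    (8,5)@(17, 11): e=[42,156,22] → █
    (9,5)@(19, 11): e=[22,176,22] → █
    (10,5)@(21, 11): e=[2,196,22] → █
    (11,5)@(23, 11): e=[-18,216,22] → ·
    (1,6)@(3, 13): e=[166,-12,66] → ·
    (3,7)@(7, 15): e=[110,0,110] → █  [on edge]
  covered (28 px):
    · · · · · · · · · · · ·
    · · · · · · · · · · · ·
    · · · · · · · · · · · ·
    · · · · · · · · · · · ·
    · · · · · · · · · · · ·
    · █ █ █ █ █ █ █ █ █ █ ·
    · · █ █ █ █ █ █ █ █ · ·
    · · · █ █ █ █ █ █ · · ·
    · · · · · █ █ █ · · · ·
    · · · · · · █ · · · · ·

Final: 56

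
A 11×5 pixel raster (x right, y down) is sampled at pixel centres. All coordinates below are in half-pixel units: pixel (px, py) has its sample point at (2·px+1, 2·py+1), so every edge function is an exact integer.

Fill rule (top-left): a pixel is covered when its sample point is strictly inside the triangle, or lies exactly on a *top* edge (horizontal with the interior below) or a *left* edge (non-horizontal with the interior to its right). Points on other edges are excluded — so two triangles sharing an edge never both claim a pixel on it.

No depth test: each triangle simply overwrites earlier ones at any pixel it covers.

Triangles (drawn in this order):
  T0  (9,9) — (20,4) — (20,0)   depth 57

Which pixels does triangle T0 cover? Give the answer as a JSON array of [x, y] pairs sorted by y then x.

T0:
  2·area = 44  (B↔C swapped to make it positive)
  edge (9, 9)→(20, 0): d=(11,-9) top-left  bias=+0
  edge (20, 0)→(20, 4): d=(0,4) right/bottom  bias=-1
  edge (20, 4)→(9, 9): d=(-11,5) right/bottom  bias=-1
    (9,0)@(19, 1): e=[2,4,38] → █
    (10,0)@(21, 1): e=[20,-4,28] → ·
    (8,1)@(17, 3): e=[6,12,26] → █
    (10,1)@(21, 3): e=[42,-4,6] → ·
    (7,2)@(15, 5): e=[10,20,14] → █
    (9,2)@(19, 5): e=[46,4,-6] → ·
    (6,3)@(13, 7): e=[14,28,2] → █
    (7,3)@(15, 7): e=[32,20,-8] → ·
    (8,3)@(17, 7): e=[50,12,-18] → ·
    (4,4)@(9, 9): e=[0,44,0] → ·  [on edge]
    (6,4)@(13, 9): e=[36,28,-20] → ·
  covered (6 px):
    · · · · · · · · · █ ·
    · · · · · · · · █ █ ·
    · · · · · · · █ █ · ·
    · · · · · · █ · · · ·
    · · · · · · · · · · ·

Answer: [[9,0],[8,1],[9,1],[7,2],[8,2],[6,3]]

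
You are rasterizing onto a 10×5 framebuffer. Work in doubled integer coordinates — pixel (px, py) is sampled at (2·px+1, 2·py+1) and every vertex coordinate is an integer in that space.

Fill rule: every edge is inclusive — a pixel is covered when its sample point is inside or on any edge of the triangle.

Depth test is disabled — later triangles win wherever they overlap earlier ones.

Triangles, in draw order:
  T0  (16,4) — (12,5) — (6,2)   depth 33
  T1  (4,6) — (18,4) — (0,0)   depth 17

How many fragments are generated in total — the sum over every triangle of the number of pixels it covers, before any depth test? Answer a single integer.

T0:
  2·area = 18
  edge (16, 4)→(12, 5): d=(-4,1) inclusive
  edge (12, 5)→(6, 2): d=(-6,-3) inclusive
  edge (6, 2)→(16, 4): d=(10,2) inclusive
    (0,0)@(1, 1): e=[27,-9,0] → .  [on edge]
    (4,1)@(9, 3): e=[11,3,4] → X
    (5,1)@(11, 3): e=[9,9,0] → X  [on edge]
    (6,1)@(13, 3): e=[7,15,-4] → .
    (4,2)@(9, 5): e=[3,-9,24] → .
    (5,2)@(11, 5): e=[1,-3,20] → .
  covered (2 px):
    . . . . . . . . . .
    . . . . X X . . . .
    . . . . . . . . . .
    . . . . . . . . . .
    . . . . . . . . . .
T1:
  2·area = 92  (B↔C swapped to make it positive)
  edge (4, 6)→(0, 0): d=(-4,-6) inclusive
  edge (0, 0)→(18, 4): d=(18,4) inclusive
  edge (18, 4)→(4, 6): d=(-14,2) inclusive
    (0,0)@(1, 1): e=[2,14,76] → X
    (1,0)@(3, 1): e=[14,6,72] → X
    (2,0)@(5, 1): e=[26,-2,68] → .
    (0,1)@(1, 3): e=[-6,50,48] → .
    (1,1)@(3, 3): e=[6,42,44] → X
    (2,1)@(5, 3): e=[18,34,40] → X
    (3,1)@(7, 3): e=[30,26,36] → X
    (4,1)@(9, 3): e=[42,18,32] → X
    (5,1)@(11, 3): e=[54,10,28] → X
    (6,1)@(13, 3): e=[66,2,24] → X
    (7,1)@(15, 3): e=[78,-6,20] → .
    (1,2)@(3, 5): e=[-2,78,16] → .
    (5,2)@(11, 5): e=[46,46,0] → X  [on edge]
  covered (12 px):
    X X . . . . . . . .
    . X X X X X X . . .
    . . X X X X . . . .
    . . . . . . . . . .
    . . . . . . . . . .

Result: 14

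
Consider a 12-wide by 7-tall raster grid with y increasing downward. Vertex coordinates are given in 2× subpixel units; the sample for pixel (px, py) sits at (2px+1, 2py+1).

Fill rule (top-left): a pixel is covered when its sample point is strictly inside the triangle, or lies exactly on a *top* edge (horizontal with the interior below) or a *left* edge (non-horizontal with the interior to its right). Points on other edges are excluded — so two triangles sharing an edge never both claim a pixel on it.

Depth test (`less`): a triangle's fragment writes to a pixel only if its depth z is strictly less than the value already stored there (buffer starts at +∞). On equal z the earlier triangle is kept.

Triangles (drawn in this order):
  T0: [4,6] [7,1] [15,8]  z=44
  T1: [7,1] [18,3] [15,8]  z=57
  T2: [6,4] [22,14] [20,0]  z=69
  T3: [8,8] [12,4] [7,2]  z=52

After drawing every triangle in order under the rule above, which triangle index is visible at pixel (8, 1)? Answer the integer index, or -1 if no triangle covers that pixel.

T0:
  2·area = 61
  edge (4, 6)→(7, 1): d=(3,-5) top-left  bias=+0
  edge (7, 1)→(15, 8): d=(8,7) right/bottom  bias=-1
  edge (15, 8)→(4, 6): d=(-11,-2) top-left  bias=+0
    (3,0)@(7, 1): e=[0,0,61] → ·  [on edge]
    (3,1)@(7, 3): e=[6,16,39] → █
    (4,1)@(9, 3): e=[16,2,43] → █
    (5,1)@(11, 3): e=[26,-12,47] → ·
    (2,2)@(5, 5): e=[2,46,13] → █
    (5,2)@(11, 5): e=[32,4,25] → █
    (6,2)@(13, 5): e=[42,-10,29] → ·
    (2,3)@(5, 7): e=[8,62,-9] → ·
    (3,3)@(7, 7): e=[18,48,-5] → ·
    (4,3)@(9, 7): e=[28,34,-1] → ·
    (5,3)@(11, 7): e=[38,20,3] → █
    (6,3)@(13, 7): e=[48,6,7] → █
    (0,5)@(1, 11): e=[0,122,-61] → ·  [on edge]
  covered (8 px):
    · · · · · · · · · · · ·
    · · · █ █ · · · · · · ·
    · · █ █ █ █ · · · · · ·
    · · · · · █ █ · · · · ·
    · · · · · · · · · · · ·
    · · · · · · · · · · · ·
    · · · · · · · · · · · ·
T1:
  2·area = 61
  edge (7, 1)→(18, 3): d=(11,2) right/bottom  bias=-1
  edge (18, 3)→(15, 8): d=(-3,5) right/bottom  bias=-1
  edge (15, 8)→(7, 1): d=(-8,-7) top-left  bias=+0
    (3,0)@(7, 1): e=[0,61,0] → ·  [on edge]
    (5,1)@(11, 3): e=[14,35,12] → █
    (6,1)@(13, 3): e=[10,25,26] → █
    (7,1)@(15, 3): e=[6,15,40] → █
    (8,1)@(17, 3): e=[2,5,54] → █
    (9,1)@(19, 3): e=[-2,-5,68] → ·
    (5,2)@(11, 5): e=[36,29,-4] → ·
    (6,2)@(13, 5): e=[32,19,10] → █
    (8,2)@(17, 5): e=[24,-1,38] → ·
    (6,3)@(13, 7): e=[54,13,-6] → ·
    (7,3)@(15, 7): e=[50,3,8] → █
    (8,3)@(17, 7): e=[46,-7,22] → ·
  covered (7 px):
    · · · · · · · · · · · ·
    · · · · · █ █ █ █ · · ·
    · · · · · · █ █ · · · ·
    · · · · · · · █ · · · ·
    · · · · · · · · · · · ·
    · · · · · · · · · · · ·
    · · · · · · · · · · · ·
T2:
  2·area = 204  (B↔C swapped to make it positive)
  edge (6, 4)→(20, 0): d=(14,-4) top-left  bias=+0
  edge (20, 0)→(22, 14): d=(2,14) right/bottom  bias=-1
  edge (22, 14)→(6, 4): d=(-16,-10) top-left  bias=+0
    (8,0)@(17, 1): e=[2,44,158] → █
    (9,0)@(19, 1): e=[10,16,178] → █
    (10,0)@(21, 1): e=[18,-12,198] → ·
    (5,1)@(11, 3): e=[6,132,66] → █
    (6,1)@(13, 3): e=[14,104,86] → █
    (7,1)@(15, 3): e=[22,76,106] → █
    (10,1)@(21, 3): e=[46,-8,166] → ·
    (4,2)@(9, 5): e=[26,164,14] → █
    (10,2)@(21, 5): e=[74,-4,134] → ·
    (4,3)@(9, 7): e=[54,168,-18] → ·
    (5,3)@(11, 7): e=[62,140,2] → █
    (10,3)@(21, 7): e=[102,0,102] → ·  [on edge]
  covered (25 px):
    · · · · · · · · █ █ · ·
    · · · · · █ █ █ █ █ · ·
    · · · · █ █ █ █ █ █ · ·
    · · · · · █ █ █ █ █ · ·
    · · · · · · · █ █ █ █ ·
    · · · · · · · · · █ █ ·
    · · · · · · · · · · █ ·
T3:
  2·area = 28  (B↔C swapped to make it positive)
  edge (8, 8)→(7, 2): d=(-1,-6) top-left  bias=+0
  edge (7, 2)→(12, 4): d=(5,2) right/bottom  bias=-1
  edge (12, 4)→(8, 8): d=(-4,4) right/bottom  bias=-1
    (7,0)@(15, 1): e=[49,-21,0] → ·  [on edge]
    (4,1)@(9, 3): e=[11,1,16] → █
    (5,1)@(11, 3): e=[23,-3,8] → ·
    (6,1)@(13, 3): e=[35,-7,0] → ·  [on edge]
    (4,2)@(9, 5): e=[9,11,8] → █
    (5,2)@(11, 5): e=[21,7,0] → ·  [on edge]
    (4,3)@(9, 7): e=[7,21,0] → ·  [on edge]
    (3,4)@(7, 9): e=[-7,35,0] → ·  [on edge]
    (2,5)@(5, 11): e=[-21,49,0] → ·  [on edge]
    (1,6)@(3, 13): e=[-35,63,0] → ·  [on edge]
  covered (2 px):
    · · · · · · · · · · · ·
    · · · · █ · · · · · · ·
    · · · · █ · · · · · · ·
    · · · · · · · · · · · ·
    · · · · · · · · · · · ·
    · · · · · · · · · · · ·
    · · · · · · · · · · · ·

Z-buffer (winner per pixel, '.' = empty):
  . . . . . . . . 2 2 . .
  . . . 0 0 1 1 1 1 2 . .
  . . 0 0 0 0 1 1 2 2 . .
  . . . . . 0 0 1 2 2 . .
  . . . . . . . 2 2 2 2 .
  . . . . . . . . . 2 2 .
  . . . . . . . . . . 2 .

Answer: 1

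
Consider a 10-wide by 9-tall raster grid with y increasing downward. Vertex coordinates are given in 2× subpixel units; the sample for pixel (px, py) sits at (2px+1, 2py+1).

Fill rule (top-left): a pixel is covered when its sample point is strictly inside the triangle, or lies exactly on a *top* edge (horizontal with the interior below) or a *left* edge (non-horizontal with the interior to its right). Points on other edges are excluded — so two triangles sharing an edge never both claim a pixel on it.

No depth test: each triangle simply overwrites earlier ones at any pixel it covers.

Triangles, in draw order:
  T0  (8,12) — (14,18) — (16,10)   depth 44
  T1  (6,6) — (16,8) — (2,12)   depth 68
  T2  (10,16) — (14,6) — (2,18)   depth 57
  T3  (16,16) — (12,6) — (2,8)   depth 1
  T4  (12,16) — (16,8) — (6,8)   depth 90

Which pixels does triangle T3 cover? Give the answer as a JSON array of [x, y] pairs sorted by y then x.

T0:
  2·area = 60  (B↔C swapped to make it positive)
  edge (8, 12)→(16, 10): d=(8,-2) top-left  bias=+0
  edge (16, 10)→(14, 18): d=(-2,8) right/bottom  bias=-1
  edge (14, 18)→(8, 12): d=(-6,-6) top-left  bias=+0
    (0,2)@(1, 5): e=[-70,130,0] → ·  [on edge]
    (1,3)@(3, 7): e=[-50,110,0] → ·  [on edge]
    (2,4)@(5, 9): e=[-30,90,0] → ·  [on edge]
    (3,5)@(7, 11): e=[-10,70,0] → ·  [on edge]
    (6,5)@(13, 11): e=[2,22,36] → █
    (7,5)@(15, 11): e=[6,6,48] → █
    (8,5)@(17, 11): e=[10,-10,60] → ·
    (4,6)@(9, 13): e=[10,50,0] → █  [on edge]
    (5,6)@(11, 13): e=[14,34,12] → █
    (8,6)@(17, 13): e=[26,-14,48] → ·
    (4,7)@(9, 15): e=[26,46,-12] → ·
    (5,7)@(11, 15): e=[30,30,0] → █  [on edge]
    (6,8)@(13, 17): e=[50,10,0] → █  [on edge]
  covered (9 px):
    · · · · · · · · · ·
    · · · · · · · · · ·
    · · · · · · · · · ·
    · · · · · · · · · ·
    · · · · · · · · · ·
    · · · · · · █ █ · ·
    · · · · █ █ █ █ · ·
    · · · · · █ █ · · ·
    · · · · · · █ · · ·
T1:
  2·area = 68
  edge (6, 6)→(16, 8): d=(10,2) right/bottom  bias=-1
  edge (16, 8)→(2, 12): d=(-14,4) right/bottom  bias=-1
  edge (2, 12)→(6, 6): d=(4,-6) top-left  bias=+0
    (0,2)@(1, 5): e=[0,102,-34] → ·  [on edge]
    (3,3)@(7, 7): e=[8,50,10] → █
    (4,3)@(9, 7): e=[4,42,22] → █
    (5,3)@(11, 7): e=[0,34,34] → ·  [on edge]
    (2,4)@(5, 9): e=[32,30,6] → █
    (5,4)@(11, 9): e=[20,6,42] → █
    (6,4)@(13, 9): e=[16,-2,54] → ·
    (1,5)@(3, 11): e=[56,10,2] → █
    (3,5)@(7, 11): e=[48,-6,26] → ·
    (4,5)@(9, 11): e=[44,-14,38] → ·
    (5,5)@(11, 11): e=[40,-22,50] → ·
    (1,6)@(3, 13): e=[76,-18,10] → ·
  covered (8 px):
    · · · · · · · · · ·
    · · · · · · · · · ·
    · · · · · · · · · ·
    · · · █ █ · · · · ·
    · · █ █ █ █ · · · ·
    · █ █ · · · · · · ·
    · · · · · · · · · ·
    · · · · · · · · · ·
    · · · · · · · · · ·
T2:
  2·area = 72  (B↔C swapped to make it positive)
  edge (10, 16)→(2, 18): d=(-8,2) right/bottom  bias=-1
  edge (2, 18)→(14, 6): d=(12,-12) top-left  bias=+0
  edge (14, 6)→(10, 16): d=(-4,10) right/bottom  bias=-1
    (9,0)@(19, 1): e=[102,0,-30] → ·  [on edge]
    (8,1)@(17, 3): e=[90,0,-18] → ·  [on edge]
    (7,2)@(15, 5): e=[78,0,-6] → ·  [on edge]
    (6,3)@(13, 7): e=[66,0,6] → █  [on edge]
    (7,3)@(15, 7): e=[62,24,-14] → ·
    (5,4)@(11, 9): e=[54,0,18] → █  [on edge]
    (6,4)@(13, 9): e=[50,24,-2] → ·
    (4,5)@(9, 11): e=[42,0,30] → █  [on edge]
    (6,5)@(13, 11): e=[34,48,-10] → ·
    (3,6)@(7, 13): e=[30,0,42] → █  [on edge]
    (6,6)@(13, 13): e=[18,72,-18] → ·
    (2,7)@(5, 15): e=[18,0,54] → █  [on edge]
    (1,8)@(3, 17): e=[6,0,66] → █  [on edge]
  covered (12 px):
    · · · · · · · · · ·
    · · · · · · · · · ·
    · · · · · · · · · ·
    · · · · · · █ · · ·
    · · · · · █ · · · ·
    · · · · █ █ · · · ·
    · · · █ █ █ · · · ·
    · · █ █ █ · · · · ·
    · █ █ · · · · · · ·
T3:
  2·area = 108  (B↔C swapped to make it positive)
  edge (16, 16)→(2, 8): d=(-14,-8) top-left  bias=+0
  edge (2, 8)→(12, 6): d=(10,-2) top-left  bias=+0
  edge (12, 6)→(16, 16): d=(4,10) right/bottom  bias=-1
    (8,2)@(17, 5): e=[162,0,-54] → ·  [on edge]
    (3,3)@(7, 7): e=[54,0,54] → █  [on edge]
    (4,3)@(9, 7): e=[70,4,34] → █
    (5,3)@(11, 7): e=[86,8,14] → █
    (6,3)@(13, 7): e=[102,12,-6] → ·
    (2,4)@(5, 9): e=[10,16,82] → █
    (6,4)@(13, 9): e=[74,32,2] → █
    (7,4)@(15, 9): e=[90,36,-18] → ·
    (2,5)@(5, 11): e=[-18,36,90] → ·
    (3,5)@(7, 11): e=[-2,40,70] → ·
    (4,5)@(9, 11): e=[14,44,50] → █
    (7,5)@(15, 11): e=[62,56,-10] → ·
  covered (14 px):
    · · · · · · · · · ·
    · · · · · · · · · ·
    · · · · · · · · · ·
    · · · █ █ █ · · · ·
    · · █ █ █ █ █ · · ·
    · · · · █ █ █ · · ·
    · · · · · █ █ · · ·
    · · · · · · · █ · ·
    · · · · · · · · · ·
T4:
  2·area = 80  (B↔C swapped to make it positive)
  edge (12, 16)→(6, 8): d=(-6,-8) top-left  bias=+0
  edge (6, 8)→(16, 8): d=(10,0) top-left  bias=+0
  edge (16, 8)→(12, 16): d=(-4,8) right/bottom  bias=-1
    (3,4)@(7, 9): e=[2,10,68] → █
    (4,4)@(9, 9): e=[18,10,52] → █
    (5,4)@(11, 9): e=[34,10,36] → █
    (6,4)@(13, 9): e=[50,10,20] → █
    (7,4)@(15, 9): e=[66,10,4] → █
    (8,4)@(17, 9): e=[82,10,-12] → ·
    (3,5)@(7, 11): e=[-10,30,60] → ·
    (4,5)@(9, 11): e=[6,30,44] → █
    (7,5)@(15, 11): e=[54,30,-4] → ·
    (4,6)@(9, 13): e=[-6,50,36] → ·
    (5,6)@(11, 13): e=[10,50,20] → █
    (7,6)@(15, 13): e=[42,50,-12] → ·
  covered (10 px):
    · · · · · · · · · ·
    · · · · · · · · · ·
    · · · · · · · · · ·
    · · · · · · · · · ·
    · · · █ █ █ █ █ · ·
    · · · · █ █ █ · · ·
    · · · · · █ █ · · ·
    · · · · · · · · · ·
    · · · · · · · · · ·

Result: [[3,3],[4,3],[5,3],[2,4],[3,4],[4,4],[5,4],[6,4],[4,5],[5,5],[6,5],[5,6],[6,6],[7,7]]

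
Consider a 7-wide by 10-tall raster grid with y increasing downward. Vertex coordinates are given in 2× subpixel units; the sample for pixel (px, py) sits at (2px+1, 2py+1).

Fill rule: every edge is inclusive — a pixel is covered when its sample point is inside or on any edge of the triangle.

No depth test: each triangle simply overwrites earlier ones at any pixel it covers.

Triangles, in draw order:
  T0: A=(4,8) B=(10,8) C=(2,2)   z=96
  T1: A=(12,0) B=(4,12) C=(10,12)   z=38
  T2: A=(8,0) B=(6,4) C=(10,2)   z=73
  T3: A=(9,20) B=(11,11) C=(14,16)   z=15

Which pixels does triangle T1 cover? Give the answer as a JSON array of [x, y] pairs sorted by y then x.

T0:
  2·area = 36  (B↔C swapped to make it positive)
  edge (4, 8)→(2, 2): d=(-2,-6) inclusive
  edge (2, 2)→(10, 8): d=(8,6) inclusive
  edge (10, 8)→(4, 8): d=(-6,0) inclusive
    (1,1)@(3, 3): e=[4,2,30] → #
    (2,1)@(5, 3): e=[16,-10,30] → ·
    (1,2)@(3, 5): e=[0,18,18] → #  [on edge]
    (2,2)@(5, 5): e=[12,6,18] → #
    (3,2)@(7, 5): e=[24,-6,18] → ·
    (1,3)@(3, 7): e=[-4,34,6] → ·
    (2,3)@(5, 7): e=[8,22,6] → #
    (3,3)@(7, 7): e=[20,10,6] → #
    (4,3)@(9, 7): e=[32,-2,6] → ·
    (2,4)@(5, 9): e=[4,38,-6] → ·
    (3,4)@(7, 9): e=[16,26,-6] → ·
    (2,5)@(5, 11): e=[0,54,-18] → ·  [on edge]
    (3,8)@(7, 17): e=[0,90,-54] → ·  [on edge]
  covered (5 px):
    · · · · · · ·
    · # · · · · ·
    · # # · · · ·
    · · # # · · ·
    · · · · · · ·
    · · · · · · ·
    · · · · · · ·
    · · · · · · ·
    · · · · · · ·
    · · · · · · ·
T1:
  2·area = 72  (B↔C swapped to make it positive)
  edge (12, 0)→(10, 12): d=(-2,12) inclusive
  edge (10, 12)→(4, 12): d=(-6,0) inclusive
  edge (4, 12)→(12, 0): d=(8,-12) inclusive
    (5,1)@(11, 3): e=[6,54,12] → #
    (6,1)@(13, 3): e=[-18,54,36] → ·
    (4,2)@(9, 5): e=[26,42,4] → #
    (6,2)@(13, 5): e=[-22,42,52] → ·
    (4,3)@(9, 7): e=[22,30,20] → #
    (5,3)@(11, 7): e=[-2,30,44] → ·
    (3,4)@(7, 9): e=[42,18,12] → #
    (5,4)@(11, 9): e=[-6,18,60] → ·
    (2,5)@(5, 11): e=[62,6,4] → #
    (5,5)@(11, 11): e=[-10,6,76] → ·
    (2,6)@(5, 13): e=[58,-6,20] → ·
    (3,6)@(7, 13): e=[34,-6,44] → ·
  covered (9 px):
    · · · · · · ·
    · · · · · # ·
    · · · · # # ·
    · · · · # · ·
    · · · # # · ·
    · · # # # · ·
    · · · · · · ·
    · · · · · · ·
    · · · · · · ·
    · · · · · · ·
T2:
  2·area = 12  (B↔C swapped to make it positive)
  edge (8, 0)→(10, 2): d=(2,2) inclusive
  edge (10, 2)→(6, 4): d=(-4,2) inclusive
  edge (6, 4)→(8, 0): d=(2,-4) inclusive
    (4,0)@(9, 1): e=[0,6,6] → #  [on edge]
    (5,0)@(11, 1): e=[-4,2,14] → ·
    (3,1)@(7, 3): e=[8,2,2] → #
    (4,1)@(9, 3): e=[4,-2,10] → ·
    (5,1)@(11, 3): e=[0,-6,18] → ·  [on edge]
    (3,2)@(7, 5): e=[12,-6,6] → ·
    (6,2)@(13, 5): e=[0,-18,30] → ·  [on edge]
  covered (2 px):
    · · · · # · ·
    · · · # · · ·
    · · · · · · ·
    · · · · · · ·
    · · · · · · ·
    · · · · · · ·
    · · · · · · ·
    · · · · · · ·
    · · · · · · ·
    · · · · · · ·
T3:
  2·area = 37
  edge (9, 20)→(11, 11): d=(2,-9) inclusive
  edge (11, 11)→(14, 16): d=(3,5) inclusive
  edge (14, 16)→(9, 20): d=(-5,4) inclusive
    (2,0)@(5, 1): e=[-74,0,111] → ·  [on edge]
    (5,5)@(11, 11): e=[0,0,37] → #  [on edge]
    (6,5)@(13, 11): e=[18,-10,29] → ·
    (5,6)@(11, 13): e=[4,6,27] → #
    (6,6)@(13, 13): e=[22,-4,19] → ·
    (5,7)@(11, 15): e=[8,12,17] → #
    (6,7)@(13, 15): e=[26,2,9] → #
    (5,8)@(11, 17): e=[12,18,7] → #
    (6,8)@(13, 17): e=[30,8,-1] → ·
    (5,9)@(11, 19): e=[16,24,-3] → ·
  covered (5 px):
    · · · · · · ·
    · · · · · · ·
    · · · · · · ·
    · · · · · · ·
    · · · · · · ·
    · · · · · # ·
    · · · · · # ·
    · · · · · # #
    · · · · · # ·
    · · · · · · ·

Answer: [[5,1],[4,2],[5,2],[4,3],[3,4],[4,4],[2,5],[3,5],[4,5]]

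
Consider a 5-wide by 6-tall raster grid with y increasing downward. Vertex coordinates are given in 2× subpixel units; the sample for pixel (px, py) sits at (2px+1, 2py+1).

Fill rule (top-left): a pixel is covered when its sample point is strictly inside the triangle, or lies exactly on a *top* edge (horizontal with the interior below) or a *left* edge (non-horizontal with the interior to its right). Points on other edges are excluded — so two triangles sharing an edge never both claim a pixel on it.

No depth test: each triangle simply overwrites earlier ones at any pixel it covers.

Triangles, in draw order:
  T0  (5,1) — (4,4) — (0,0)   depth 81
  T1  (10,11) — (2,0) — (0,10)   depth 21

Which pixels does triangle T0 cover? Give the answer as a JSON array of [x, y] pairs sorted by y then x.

T0:
  2·area = 16
  edge (5, 1)→(4, 4): d=(-1,3) right/bottom  bias=-1
  edge (4, 4)→(0, 0): d=(-4,-4) top-left  bias=+0
  edge (0, 0)→(5, 1): d=(5,1) right/bottom  bias=-1
    (0,0)@(1, 1): e=[12,0,4] → █  [on edge]
    (1,0)@(3, 1): e=[6,8,2] → █
    (2,0)@(5, 1): e=[0,16,0] → ·  [on edge]
    (0,1)@(1, 3): e=[10,-8,14] → ·
    (1,1)@(3, 3): e=[4,0,12] → █  [on edge]
    (2,1)@(5, 3): e=[-2,8,10] → ·
    (1,2)@(3, 5): e=[2,-8,22] → ·
    (2,2)@(5, 5): e=[-4,0,20] → ·  [on edge]
    (1,3)@(3, 7): e=[0,-16,32] → ·  [on edge]
    (3,3)@(7, 7): e=[-12,0,28] → ·  [on edge]
    (4,4)@(9, 9): e=[-20,0,36] → ·  [on edge]
  covered (3 px):
    █ █ · · ·
    · █ · · ·
    · · · · ·
    · · · · ·
    · · · · ·
    · · · · ·
T1:
  2·area = 102  (B↔C swapped to make it positive)
  edge (10, 11)→(0, 10): d=(-10,-1) top-left  bias=+0
  edge (0, 10)→(2, 0): d=(2,-10) top-left  bias=+0
  edge (2, 0)→(10, 11): d=(8,11) right/bottom  bias=-1
    (1,1)@(3, 3): e=[73,16,13] → █
    (2,1)@(5, 3): e=[75,36,-9] → ·
    (0,2)@(1, 5): e=[51,0,51] → █  [on edge]
    (2,2)@(5, 5): e=[55,40,7] → █
    (3,2)@(7, 5): e=[57,60,-15] → ·
    (0,3)@(1, 7): e=[31,4,67] → █
    (3,3)@(7, 7): e=[37,64,1] → █
    (4,3)@(9, 7): e=[39,84,-21] → ·
    (0,4)@(1, 9): e=[11,8,83] → █
    (4,4)@(9, 9): e=[19,88,-5] → ·
    (0,5)@(1, 11): e=[-9,12,99] → ·
    (1,5)@(3, 11): e=[-7,32,77] → ·
  covered (12 px):
    · · · · ·
    · █ · · ·
    █ █ █ · ·
    █ █ █ █ ·
    █ █ █ █ ·
    · · · · ·

Final: [[0,0],[1,0],[1,1]]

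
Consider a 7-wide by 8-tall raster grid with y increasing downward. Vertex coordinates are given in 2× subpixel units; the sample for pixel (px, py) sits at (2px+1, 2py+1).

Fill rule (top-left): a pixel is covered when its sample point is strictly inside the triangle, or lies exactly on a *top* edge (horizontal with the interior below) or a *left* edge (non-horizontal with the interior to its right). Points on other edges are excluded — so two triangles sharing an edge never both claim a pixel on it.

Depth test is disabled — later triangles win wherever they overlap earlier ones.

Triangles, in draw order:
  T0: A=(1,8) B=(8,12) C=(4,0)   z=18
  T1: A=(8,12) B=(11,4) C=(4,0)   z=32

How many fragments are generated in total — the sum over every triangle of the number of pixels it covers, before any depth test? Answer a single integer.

T0:
  2·area = 68  (B↔C swapped to make it positive)
  edge (1, 8)→(4, 0): d=(3,-8) top-left  bias=+0
  edge (4, 0)→(8, 12): d=(4,12) right/bottom  bias=-1
  edge (8, 12)→(1, 8): d=(-7,-4) top-left  bias=+0
    (1,1)@(3, 3): e=[1,24,43] → X
    (2,1)@(5, 3): e=[17,0,51] → .  [on edge]
    (1,2)@(3, 5): e=[7,32,29] → X
    (2,2)@(5, 5): e=[23,8,37] → X
    (3,2)@(7, 5): e=[39,-16,45] → .
    (1,3)@(3, 7): e=[13,40,15] → X
    (3,3)@(7, 7): e=[45,-8,31] → .
    (1,4)@(3, 9): e=[19,48,1] → X
    (3,4)@(7, 9): e=[51,0,17] → .  [on edge]
    (1,5)@(3, 11): e=[25,56,-13] → .
    (2,5)@(5, 11): e=[41,32,-5] → .
    (3,5)@(7, 11): e=[57,8,3] → X
    (4,7)@(9, 15): e=[85,0,-17] → .  [on edge]
  covered (8 px):
    . . . . . . .
    . X . . . . .
    . X X . . . .
    . X X . . . .
    . X X . . . .
    . . . X . . .
    . . . . . . .
    . . . . . . .
T1:
  2·area = 68  (B↔C swapped to make it positive)
  edge (8, 12)→(4, 0): d=(-4,-12) top-left  bias=+0
  edge (4, 0)→(11, 4): d=(7,4) right/bottom  bias=-1
  edge (11, 4)→(8, 12): d=(-3,8) right/bottom  bias=-1
    (2,0)@(5, 1): e=[8,3,57] → X
    (3,0)@(7, 1): e=[32,-5,41] → .
    (2,1)@(5, 3): e=[0,17,51] → X  [on edge]
    (3,1)@(7, 3): e=[24,9,35] → X
    (4,1)@(9, 3): e=[48,1,19] → X
    (5,1)@(11, 3): e=[72,-7,3] → .
    (2,2)@(5, 5): e=[-8,31,45] → .
    (3,2)@(7, 5): e=[16,23,29] → X
    (5,2)@(11, 5): e=[64,7,-3] → .
    (3,3)@(7, 7): e=[8,37,23] → X
    (5,3)@(11, 7): e=[56,21,-9] → .
    (3,4)@(7, 9): e=[0,51,17] → X  [on edge]
    (4,7)@(9, 15): e=[0,85,-17] → .  [on edge]
  covered (10 px):
    . . X . . . .
    . . X X X . .
    . . . X X . .
    . . . X X . .
    . . . X X . .
    . . . . . . .
    . . . . . . .
    . . . . . . .

Answer: 18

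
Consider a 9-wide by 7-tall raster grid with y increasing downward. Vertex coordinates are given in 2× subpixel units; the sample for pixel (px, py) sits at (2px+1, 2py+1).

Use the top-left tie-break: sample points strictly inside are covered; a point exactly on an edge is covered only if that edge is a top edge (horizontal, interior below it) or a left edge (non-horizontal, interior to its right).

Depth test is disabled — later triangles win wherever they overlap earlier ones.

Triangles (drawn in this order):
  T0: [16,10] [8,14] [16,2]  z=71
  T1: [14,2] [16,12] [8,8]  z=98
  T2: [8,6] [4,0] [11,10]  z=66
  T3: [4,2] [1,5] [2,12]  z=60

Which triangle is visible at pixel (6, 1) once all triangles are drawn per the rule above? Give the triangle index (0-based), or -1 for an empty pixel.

T0:
  2·area = 64
  edge (16, 10)→(8, 14): d=(-8,4) right/bottom  bias=-1
  edge (8, 14)→(16, 2): d=(8,-12) top-left  bias=+0
  edge (16, 2)→(16, 10): d=(0,8) right/bottom  bias=-1
    (7,2)@(15, 5): e=[44,12,8] → █
    (8,2)@(17, 5): e=[36,36,-8] → ·
    (6,3)@(13, 7): e=[36,4,24] → █
    (8,3)@(17, 7): e=[20,52,-8] → ·
    (6,4)@(13, 9): e=[20,20,24] → █
    (8,4)@(17, 9): e=[4,68,-8] → ·
    (5,5)@(11, 11): e=[12,12,40] → █
    (7,5)@(15, 11): e=[-4,60,8] → ·
    (4,6)@(9, 13): e=[4,4,56] → █
    (5,6)@(11, 13): e=[-4,28,40] → ·
    (6,6)@(13, 13): e=[-12,52,24] → ·
  covered (8 px):
    · · · · · · · · ·
    · · · · · · · · ·
    · · · · · · · █ ·
    · · · · · · █ █ ·
    · · · · · · █ █ ·
    · · · · · █ █ · ·
    · · · · █ · · · ·
T1:
  2·area = 72
  edge (14, 2)→(16, 12): d=(2,10) right/bottom  bias=-1
  edge (16, 12)→(8, 8): d=(-8,-4) top-left  bias=+0
  edge (8, 8)→(14, 2): d=(6,-6) top-left  bias=+0
    (7,0)@(15, 1): e=[-12,84,0] → ·  [on edge]
    (6,1)@(13, 3): e=[12,60,0] → █  [on edge]
    (7,1)@(15, 3): e=[-8,68,12] → ·
    (5,2)@(11, 5): e=[36,36,0] → █  [on edge]
    (7,2)@(15, 5): e=[-4,52,24] → ·
    (4,3)@(9, 7): e=[60,12,0] → █  [on edge]
    (7,3)@(15, 7): e=[0,36,36] → ·  [on edge]
    (3,4)@(7, 9): e=[84,-12,0] → ·  [on edge]
    (4,4)@(9, 9): e=[64,-4,12] → ·
    (5,4)@(11, 9): e=[44,4,24] → █
    (7,4)@(15, 9): e=[4,20,48] → █
    (8,4)@(17, 9): e=[-16,28,60] → ·
    (2,5)@(5, 11): e=[108,-36,0] → ·  [on edge]
    (1,6)@(3, 13): e=[132,-60,0] → ·  [on edge]
  covered (10 px):
    · · · · · · · · ·
    · · · · · · █ · ·
    · · · · · █ █ · ·
    · · · · █ █ █ · ·
    · · · · · █ █ █ ·
    · · · · · · · █ ·
    · · · · · · · · ·
T2:
  2·area = 2
  edge (8, 6)→(4, 0): d=(-4,-6) top-left  bias=+0
  edge (4, 0)→(11, 10): d=(7,10) right/bottom  bias=-1
  edge (11, 10)→(8, 6): d=(-3,-4) top-left  bias=+0
  covered (0 px):
    · · · · · · · · ·
    · · · · · · · · ·
    · · · · · · · · ·
    · · · · · · · · ·
    · · · · · · · · ·
    · · · · · · · · ·
    · · · · · · · · ·
T3:
  2·area = 24  (B↔C swapped to make it positive)
  edge (4, 2)→(2, 12): d=(-2,10) right/bottom  bias=-1
  edge (2, 12)→(1, 5): d=(-1,-7) top-left  bias=+0
  edge (1, 5)→(4, 2): d=(3,-3) top-left  bias=+0
    (2,0)@(5, 1): e=[-8,32,0] → ·  [on edge]
    (1,1)@(3, 3): e=[8,16,0] → █  [on edge]
    (2,1)@(5, 3): e=[-12,30,6] → ·
    (0,2)@(1, 5): e=[24,0,0] → █  [on edge]
    (2,2)@(5, 5): e=[-16,28,12] → ·
    (0,3)@(1, 7): e=[20,-2,6] → ·
    (1,3)@(3, 7): e=[0,12,12] → ·  [on edge]
  covered (3 px):
    · · · · · · · · ·
    · █ · · · · · · ·
    █ █ · · · · · · ·
    · · · · · · · · ·
    · · · · · · · · ·
    · · · · · · · · ·
    · · · · · · · · ·

Z-buffer (winner per pixel, '.' = empty):
  . . . . . . . . .
  . 3 . . . . 1 . .
  3 3 . . . 1 1 0 .
  . . . . 1 1 1 0 .
  . . . . . 1 1 1 .
  . . . . . 0 0 1 .
  . . . . 0 . . . .

Final: 1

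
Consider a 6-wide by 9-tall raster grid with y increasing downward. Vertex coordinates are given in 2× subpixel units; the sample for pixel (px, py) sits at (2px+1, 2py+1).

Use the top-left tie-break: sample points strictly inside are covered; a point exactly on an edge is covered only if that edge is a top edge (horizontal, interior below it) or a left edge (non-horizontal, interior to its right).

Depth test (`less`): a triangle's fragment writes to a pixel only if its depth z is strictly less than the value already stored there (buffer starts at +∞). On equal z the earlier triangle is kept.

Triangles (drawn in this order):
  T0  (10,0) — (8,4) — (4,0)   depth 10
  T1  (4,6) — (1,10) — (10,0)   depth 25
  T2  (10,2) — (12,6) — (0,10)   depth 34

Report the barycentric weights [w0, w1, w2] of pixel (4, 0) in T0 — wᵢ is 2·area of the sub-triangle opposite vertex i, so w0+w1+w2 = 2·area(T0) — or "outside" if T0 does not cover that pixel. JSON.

T0:
  2·area = 24
  edge (10, 0)→(8, 4): d=(-2,4) right/bottom  bias=-1
  edge (8, 4)→(4, 0): d=(-4,-4) top-left  bias=+0
  edge (4, 0)→(10, 0): d=(6,0) top-left  bias=+0
    (2,0)@(5, 1): e=[18,0,6] → █  [on edge]
    (3,0)@(7, 1): e=[10,8,6] → █
    (4,0)@(9, 1): e=[2,16,6] → █
    (5,0)@(11, 1): e=[-6,24,6] → ·
    (2,1)@(5, 3): e=[14,-8,18] → ·
    (3,1)@(7, 3): e=[6,0,18] → █  [on edge]
    (4,1)@(9, 3): e=[-2,8,18] → ·
    (3,2)@(7, 5): e=[2,-8,30] → ·
    (4,2)@(9, 5): e=[-6,0,30] → ·  [on edge]
    (5,3)@(11, 7): e=[-18,0,42] → ·  [on edge]
  covered (4 px):
    · · █ █ █ ·
    · · · █ · ·
    · · · · · ·
    · · · · · ·
    · · · · · ·
    · · · · · ·
    · · · · · ·
    · · · · · ·
    · · · · · ·
T1:
  2·area = 6  (B↔C swapped to make it positive)
  edge (4, 6)→(10, 0): d=(6,-6) top-left  bias=+0
  edge (10, 0)→(1, 10): d=(-9,10) right/bottom  bias=-1
  edge (1, 10)→(4, 6): d=(3,-4) top-left  bias=+0
    (4,0)@(9, 1): e=[0,1,5] → █  [on edge]
    (5,0)@(11, 1): e=[12,-19,13] → ·
    (3,1)@(7, 3): e=[0,3,3] → █  [on edge]
    (4,1)@(9, 3): e=[12,-17,11] → ·
    (2,2)@(5, 5): e=[0,5,1] → █  [on edge]
    (3,2)@(7, 5): e=[12,-15,9] → ·
    (1,3)@(3, 7): e=[0,7,-1] → ·  [on edge]
    (2,3)@(5, 7): e=[12,-13,7] → ·
    (0,4)@(1, 9): e=[0,9,-3] → ·  [on edge]
  covered (3 px):
    · · · · █ ·
    · · · █ · ·
    · · █ · · ·
    · · · · · ·
    · · · · · ·
    · · · · · ·
    · · · · · ·
    · · · · · ·
    · · · · · ·
T2:
  2·area = 56
  edge (10, 2)→(12, 6): d=(2,4) right/bottom  bias=-1
  edge (12, 6)→(0, 10): d=(-12,4) right/bottom  bias=-1
  edge (0, 10)→(10, 2): d=(10,-8) top-left  bias=+0
    (4,1)@(9, 3): e=[6,48,2] → █
    (5,1)@(11, 3): e=[-2,40,18] → ·
    (3,2)@(7, 5): e=[18,32,6] → █
    (5,2)@(11, 5): e=[2,16,38] → █
    (2,3)@(5, 7): e=[30,16,10] → █
    (4,3)@(9, 7): e=[14,0,42] → ·  [on edge]
    (5,3)@(11, 7): e=[6,-8,58] → ·
    (1,4)@(3, 9): e=[42,0,14] → ·  [on edge]
    (2,4)@(5, 9): e=[34,-8,30] → ·
    (3,4)@(7, 9): e=[26,-16,46] → ·
  covered (6 px):
    · · · · · ·
    · · · · █ ·
    · · · █ █ █
    · · █ █ · ·
    · · · · · ·
    · · · · · ·
    · · · · · ·
    · · · · · ·
    · · · · · ·

Result: [16,6,2]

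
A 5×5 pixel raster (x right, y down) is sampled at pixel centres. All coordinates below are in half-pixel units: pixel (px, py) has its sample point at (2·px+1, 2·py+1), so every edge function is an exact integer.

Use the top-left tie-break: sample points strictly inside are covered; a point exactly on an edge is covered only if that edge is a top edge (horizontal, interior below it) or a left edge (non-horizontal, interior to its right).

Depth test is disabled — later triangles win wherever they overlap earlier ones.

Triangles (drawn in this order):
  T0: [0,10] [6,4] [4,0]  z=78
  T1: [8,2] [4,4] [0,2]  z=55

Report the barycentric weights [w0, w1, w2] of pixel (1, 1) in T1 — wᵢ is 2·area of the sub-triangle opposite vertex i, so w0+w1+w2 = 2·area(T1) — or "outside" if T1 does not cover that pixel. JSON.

T0:
  2·area = 36  (B↔C swapped to make it positive)
  edge (0, 10)→(4, 0): d=(4,-10) top-left  bias=+0
  edge (4, 0)→(6, 4): d=(2,4) right/bottom  bias=-1
  edge (6, 4)→(0, 10): d=(-6,6) right/bottom  bias=-1
    (4,0)@(9, 1): e=[54,-18,0] → ·  [on edge]
    (1,1)@(3, 3): e=[2,10,24] → █
    (2,1)@(5, 3): e=[22,2,12] → █
    (3,1)@(7, 3): e=[42,-6,0] → ·  [on edge]
    (1,2)@(3, 5): e=[10,14,12] → █
    (2,2)@(5, 5): e=[30,6,0] → ·  [on edge]
    (1,3)@(3, 7): e=[18,18,0] → ·  [on edge]
    (0,4)@(1, 9): e=[6,30,0] → ·  [on edge]
  covered (3 px):
    · · · · ·
    · █ █ · ·
    · █ · · ·
    · · · · ·
    · · · · ·
T1:
  2·area = 16
  edge (8, 2)→(4, 4): d=(-4,2) right/bottom  bias=-1
  edge (4, 4)→(0, 2): d=(-4,-2) top-left  bias=+0
  edge (0, 2)→(8, 2): d=(8,0) top-left  bias=+0
    (1,1)@(3, 3): e=[6,2,8] → █
    (2,1)@(5, 3): e=[2,6,8] → █
    (3,1)@(7, 3): e=[-2,10,8] → ·
    (1,2)@(3, 5): e=[-2,-6,24] → ·
    (2,2)@(5, 5): e=[-6,-2,24] → ·
  covered (2 px):
    · · · · ·
    · █ █ · ·
    · · · · ·
    · · · · ·
    · · · · ·

Answer: [2,8,6]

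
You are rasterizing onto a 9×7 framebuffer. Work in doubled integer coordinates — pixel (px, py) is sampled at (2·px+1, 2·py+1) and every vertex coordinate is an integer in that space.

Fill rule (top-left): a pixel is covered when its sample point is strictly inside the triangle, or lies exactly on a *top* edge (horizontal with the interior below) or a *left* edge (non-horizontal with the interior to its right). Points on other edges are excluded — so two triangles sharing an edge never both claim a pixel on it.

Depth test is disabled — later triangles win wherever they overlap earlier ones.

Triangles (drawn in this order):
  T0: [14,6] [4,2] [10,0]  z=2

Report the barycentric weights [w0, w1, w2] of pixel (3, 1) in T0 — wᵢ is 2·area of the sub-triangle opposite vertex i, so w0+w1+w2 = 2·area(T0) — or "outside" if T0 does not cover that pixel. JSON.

T0:
  2·area = 44
  edge (14, 6)→(4, 2): d=(-10,-4) top-left  bias=+0
  edge (4, 2)→(10, 0): d=(6,-2) top-left  bias=+0
  edge (10, 0)→(14, 6): d=(4,6) right/bottom  bias=-1
    (3,0)@(7, 1): e=[22,0,22] → X  [on edge]
    (4,0)@(9, 1): e=[30,4,10] → X
    (5,0)@(11, 1): e=[38,8,-2] → .
    (0,1)@(1, 3): e=[-22,0,66] → .  [on edge]
    (3,1)@(7, 3): e=[2,12,30] → X
    (5,1)@(11, 3): e=[18,20,6] → X
    (6,1)@(13, 3): e=[26,24,-6] → .
    (3,2)@(7, 5): e=[-18,24,38] → .
    (4,2)@(9, 5): e=[-10,28,26] → .
    (5,2)@(11, 5): e=[-2,32,14] → .
    (6,2)@(13, 5): e=[6,36,2] → X
    (7,2)@(15, 5): e=[14,40,-10] → .
  covered (6 px):
    . . . X X . . . .
    . . . X X X . . .
    . . . . . . X . .
    . . . . . . . . .
    . . . . . . . . .
    . . . . . . . . .
    . . . . . . . . .

Answer: [12,30,2]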